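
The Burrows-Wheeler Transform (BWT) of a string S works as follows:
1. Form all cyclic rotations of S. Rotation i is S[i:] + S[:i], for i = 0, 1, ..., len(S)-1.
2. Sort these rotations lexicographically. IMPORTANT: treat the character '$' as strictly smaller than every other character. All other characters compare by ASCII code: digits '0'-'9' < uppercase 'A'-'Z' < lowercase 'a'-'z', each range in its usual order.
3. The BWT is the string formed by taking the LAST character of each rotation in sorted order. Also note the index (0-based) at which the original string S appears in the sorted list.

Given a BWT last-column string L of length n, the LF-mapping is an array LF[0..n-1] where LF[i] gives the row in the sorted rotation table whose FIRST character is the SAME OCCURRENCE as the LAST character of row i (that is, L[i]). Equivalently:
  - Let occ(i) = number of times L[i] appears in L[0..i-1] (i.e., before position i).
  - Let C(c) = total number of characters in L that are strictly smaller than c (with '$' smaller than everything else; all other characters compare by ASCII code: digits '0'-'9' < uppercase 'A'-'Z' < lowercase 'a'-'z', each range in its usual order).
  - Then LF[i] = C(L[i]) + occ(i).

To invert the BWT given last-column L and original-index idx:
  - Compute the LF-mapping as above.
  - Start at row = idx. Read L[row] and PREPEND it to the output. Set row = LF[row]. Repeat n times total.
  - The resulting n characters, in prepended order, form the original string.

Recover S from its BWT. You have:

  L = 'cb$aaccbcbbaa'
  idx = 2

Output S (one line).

LF mapping: 9 5 0 1 2 10 11 6 12 7 8 3 4
Walk LF starting at row 2, prepending L[row]:
  step 1: row=2, L[2]='$', prepend. Next row=LF[2]=0
  step 2: row=0, L[0]='c', prepend. Next row=LF[0]=9
  step 3: row=9, L[9]='b', prepend. Next row=LF[9]=7
  step 4: row=7, L[7]='b', prepend. Next row=LF[7]=6
  step 5: row=6, L[6]='c', prepend. Next row=LF[6]=11
  step 6: row=11, L[11]='a', prepend. Next row=LF[11]=3
  step 7: row=3, L[3]='a', prepend. Next row=LF[3]=1
  step 8: row=1, L[1]='b', prepend. Next row=LF[1]=5
  step 9: row=5, L[5]='c', prepend. Next row=LF[5]=10
  step 10: row=10, L[10]='b', prepend. Next row=LF[10]=8
  step 11: row=8, L[8]='c', prepend. Next row=LF[8]=12
  step 12: row=12, L[12]='a', prepend. Next row=LF[12]=4
  step 13: row=4, L[4]='a', prepend. Next row=LF[4]=2
Reversed output: aacbcbaacbbc$

Answer: aacbcbaacbbc$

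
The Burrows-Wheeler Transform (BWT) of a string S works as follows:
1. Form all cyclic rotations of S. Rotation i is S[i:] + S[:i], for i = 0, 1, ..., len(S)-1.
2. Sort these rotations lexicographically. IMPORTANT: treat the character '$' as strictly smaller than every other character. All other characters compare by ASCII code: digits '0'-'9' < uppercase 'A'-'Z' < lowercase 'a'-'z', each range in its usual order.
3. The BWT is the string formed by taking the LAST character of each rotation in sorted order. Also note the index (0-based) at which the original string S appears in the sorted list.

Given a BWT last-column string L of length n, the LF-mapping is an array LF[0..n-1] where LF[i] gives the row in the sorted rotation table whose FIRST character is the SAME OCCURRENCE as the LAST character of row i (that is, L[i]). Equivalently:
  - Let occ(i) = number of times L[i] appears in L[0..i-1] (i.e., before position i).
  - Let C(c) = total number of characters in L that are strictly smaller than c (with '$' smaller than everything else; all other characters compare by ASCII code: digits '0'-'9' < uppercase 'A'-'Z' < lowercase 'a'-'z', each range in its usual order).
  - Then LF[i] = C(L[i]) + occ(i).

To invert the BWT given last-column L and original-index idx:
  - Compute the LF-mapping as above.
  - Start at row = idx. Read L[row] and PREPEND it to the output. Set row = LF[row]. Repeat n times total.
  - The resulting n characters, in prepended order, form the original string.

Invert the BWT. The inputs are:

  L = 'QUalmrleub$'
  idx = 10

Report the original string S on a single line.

LF mapping: 1 2 3 6 8 9 7 5 10 4 0
Walk LF starting at row 10, prepending L[row]:
  step 1: row=10, L[10]='$', prepend. Next row=LF[10]=0
  step 2: row=0, L[0]='Q', prepend. Next row=LF[0]=1
  step 3: row=1, L[1]='U', prepend. Next row=LF[1]=2
  step 4: row=2, L[2]='a', prepend. Next row=LF[2]=3
  step 5: row=3, L[3]='l', prepend. Next row=LF[3]=6
  step 6: row=6, L[6]='l', prepend. Next row=LF[6]=7
  step 7: row=7, L[7]='e', prepend. Next row=LF[7]=5
  step 8: row=5, L[5]='r', prepend. Next row=LF[5]=9
  step 9: row=9, L[9]='b', prepend. Next row=LF[9]=4
  step 10: row=4, L[4]='m', prepend. Next row=LF[4]=8
  step 11: row=8, L[8]='u', prepend. Next row=LF[8]=10
Reversed output: umbrellaUQ$

Answer: umbrellaUQ$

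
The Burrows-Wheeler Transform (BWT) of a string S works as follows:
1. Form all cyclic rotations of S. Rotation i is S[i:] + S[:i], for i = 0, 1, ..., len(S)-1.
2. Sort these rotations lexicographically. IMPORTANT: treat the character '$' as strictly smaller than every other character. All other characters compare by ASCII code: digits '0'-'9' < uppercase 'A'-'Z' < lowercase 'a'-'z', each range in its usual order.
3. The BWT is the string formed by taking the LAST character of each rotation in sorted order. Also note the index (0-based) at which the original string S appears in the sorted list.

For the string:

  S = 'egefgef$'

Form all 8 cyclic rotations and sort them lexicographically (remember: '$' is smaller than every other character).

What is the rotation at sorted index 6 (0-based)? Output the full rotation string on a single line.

Answer: gef$egef

Derivation:
All 8 rotations (rotation i = S[i:]+S[:i]):
  rot[0] = egefgef$
  rot[1] = gefgef$e
  rot[2] = efgef$eg
  rot[3] = fgef$ege
  rot[4] = gef$egef
  rot[5] = ef$egefg
  rot[6] = f$egefge
  rot[7] = $egefgef
Sorted (with $ < everything):
  sorted[0] = $egefgef
  sorted[1] = ef$egefg
  sorted[2] = efgef$eg
  sorted[3] = egefgef$
  sorted[4] = f$egefge
  sorted[5] = fgef$ege
  sorted[6] = gef$egef
  sorted[7] = gefgef$e
sorted[6] = gef$egef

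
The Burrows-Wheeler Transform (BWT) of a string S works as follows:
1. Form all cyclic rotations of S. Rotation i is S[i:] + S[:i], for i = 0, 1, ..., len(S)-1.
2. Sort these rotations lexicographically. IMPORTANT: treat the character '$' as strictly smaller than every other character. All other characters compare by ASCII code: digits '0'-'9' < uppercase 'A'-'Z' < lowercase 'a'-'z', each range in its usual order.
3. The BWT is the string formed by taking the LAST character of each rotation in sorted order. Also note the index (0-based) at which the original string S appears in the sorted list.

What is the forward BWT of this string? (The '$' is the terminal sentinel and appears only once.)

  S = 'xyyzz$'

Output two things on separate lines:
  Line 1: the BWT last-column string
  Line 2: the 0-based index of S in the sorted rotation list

Answer: z$xyzy
1

Derivation:
All 6 rotations (rotation i = S[i:]+S[:i]):
  rot[0] = xyyzz$
  rot[1] = yyzz$x
  rot[2] = yzz$xy
  rot[3] = zz$xyy
  rot[4] = z$xyyz
  rot[5] = $xyyzz
Sorted (with $ < everything):
  sorted[0] = $xyyzz  (last char: 'z')
  sorted[1] = xyyzz$  (last char: '$')
  sorted[2] = yyzz$x  (last char: 'x')
  sorted[3] = yzz$xy  (last char: 'y')
  sorted[4] = z$xyyz  (last char: 'z')
  sorted[5] = zz$xyy  (last char: 'y')
Last column: z$xyzy
Original string S is at sorted index 1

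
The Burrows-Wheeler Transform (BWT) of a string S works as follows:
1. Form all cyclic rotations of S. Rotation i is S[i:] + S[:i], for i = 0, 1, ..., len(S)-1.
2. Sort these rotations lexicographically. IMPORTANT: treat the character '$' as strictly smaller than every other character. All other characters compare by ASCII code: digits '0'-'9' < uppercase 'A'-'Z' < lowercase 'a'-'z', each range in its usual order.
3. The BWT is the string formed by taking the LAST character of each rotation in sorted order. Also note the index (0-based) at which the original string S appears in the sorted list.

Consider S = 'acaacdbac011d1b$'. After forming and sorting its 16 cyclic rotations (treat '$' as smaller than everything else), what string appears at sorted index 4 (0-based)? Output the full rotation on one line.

All 16 rotations (rotation i = S[i:]+S[:i]):
  rot[0] = acaacdbac011d1b$
  rot[1] = caacdbac011d1b$a
  rot[2] = aacdbac011d1b$ac
  rot[3] = acdbac011d1b$aca
  rot[4] = cdbac011d1b$acaa
  rot[5] = dbac011d1b$acaac
  rot[6] = bac011d1b$acaacd
  rot[7] = ac011d1b$acaacdb
  rot[8] = c011d1b$acaacdba
  rot[9] = 011d1b$acaacdbac
  rot[10] = 11d1b$acaacdbac0
  rot[11] = 1d1b$acaacdbac01
  rot[12] = d1b$acaacdbac011
  rot[13] = 1b$acaacdbac011d
  rot[14] = b$acaacdbac011d1
  rot[15] = $acaacdbac011d1b
Sorted (with $ < everything):
  sorted[0] = $acaacdbac011d1b
  sorted[1] = 011d1b$acaacdbac
  sorted[2] = 11d1b$acaacdbac0
  sorted[3] = 1b$acaacdbac011d
  sorted[4] = 1d1b$acaacdbac01
  sorted[5] = aacdbac011d1b$ac
  sorted[6] = ac011d1b$acaacdb
  sorted[7] = acaacdbac011d1b$
  sorted[8] = acdbac011d1b$aca
  sorted[9] = b$acaacdbac011d1
  sorted[10] = bac011d1b$acaacd
  sorted[11] = c011d1b$acaacdba
  sorted[12] = caacdbac011d1b$a
  sorted[13] = cdbac011d1b$acaa
  sorted[14] = d1b$acaacdbac011
  sorted[15] = dbac011d1b$acaac
sorted[4] = 1d1b$acaacdbac01

Answer: 1d1b$acaacdbac01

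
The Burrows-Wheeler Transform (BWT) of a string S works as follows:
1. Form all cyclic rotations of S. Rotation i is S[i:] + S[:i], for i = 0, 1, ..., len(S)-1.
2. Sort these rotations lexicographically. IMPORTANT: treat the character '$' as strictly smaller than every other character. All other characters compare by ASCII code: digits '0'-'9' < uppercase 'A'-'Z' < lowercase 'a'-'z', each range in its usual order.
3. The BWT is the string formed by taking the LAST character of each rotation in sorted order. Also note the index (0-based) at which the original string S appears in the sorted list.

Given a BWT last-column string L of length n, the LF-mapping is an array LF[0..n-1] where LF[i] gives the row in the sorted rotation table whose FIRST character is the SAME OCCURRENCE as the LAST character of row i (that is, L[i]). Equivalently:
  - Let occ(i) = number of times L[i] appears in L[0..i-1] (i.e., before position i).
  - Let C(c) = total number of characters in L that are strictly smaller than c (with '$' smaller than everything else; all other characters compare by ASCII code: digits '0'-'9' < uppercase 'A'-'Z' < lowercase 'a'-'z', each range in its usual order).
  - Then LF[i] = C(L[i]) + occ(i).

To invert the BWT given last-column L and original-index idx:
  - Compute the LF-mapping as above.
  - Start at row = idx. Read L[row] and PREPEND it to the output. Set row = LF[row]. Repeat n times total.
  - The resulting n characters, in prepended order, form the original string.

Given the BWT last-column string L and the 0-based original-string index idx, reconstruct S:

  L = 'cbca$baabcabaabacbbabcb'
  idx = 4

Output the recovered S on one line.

LF mapping: 18 9 19 1 0 10 2 3 11 20 4 12 5 6 13 7 21 14 15 8 16 22 17
Walk LF starting at row 4, prepending L[row]:
  step 1: row=4, L[4]='$', prepend. Next row=LF[4]=0
  step 2: row=0, L[0]='c', prepend. Next row=LF[0]=18
  step 3: row=18, L[18]='b', prepend. Next row=LF[18]=15
  step 4: row=15, L[15]='a', prepend. Next row=LF[15]=7
  step 5: row=7, L[7]='a', prepend. Next row=LF[7]=3
  step 6: row=3, L[3]='a', prepend. Next row=LF[3]=1
  step 7: row=1, L[1]='b', prepend. Next row=LF[1]=9
  step 8: row=9, L[9]='c', prepend. Next row=LF[9]=20
  step 9: row=20, L[20]='b', prepend. Next row=LF[20]=16
  step 10: row=16, L[16]='c', prepend. Next row=LF[16]=21
  step 11: row=21, L[21]='c', prepend. Next row=LF[21]=22
  step 12: row=22, L[22]='b', prepend. Next row=LF[22]=17
  step 13: row=17, L[17]='b', prepend. Next row=LF[17]=14
  step 14: row=14, L[14]='b', prepend. Next row=LF[14]=13
  step 15: row=13, L[13]='a', prepend. Next row=LF[13]=6
  step 16: row=6, L[6]='a', prepend. Next row=LF[6]=2
  step 17: row=2, L[2]='c', prepend. Next row=LF[2]=19
  step 18: row=19, L[19]='a', prepend. Next row=LF[19]=8
  step 19: row=8, L[8]='b', prepend. Next row=LF[8]=11
  step 20: row=11, L[11]='b', prepend. Next row=LF[11]=12
  step 21: row=12, L[12]='a', prepend. Next row=LF[12]=5
  step 22: row=5, L[5]='b', prepend. Next row=LF[5]=10
  step 23: row=10, L[10]='a', prepend. Next row=LF[10]=4
Reversed output: ababbacaabbbccbcbaaabc$

Answer: ababbacaabbbccbcbaaabc$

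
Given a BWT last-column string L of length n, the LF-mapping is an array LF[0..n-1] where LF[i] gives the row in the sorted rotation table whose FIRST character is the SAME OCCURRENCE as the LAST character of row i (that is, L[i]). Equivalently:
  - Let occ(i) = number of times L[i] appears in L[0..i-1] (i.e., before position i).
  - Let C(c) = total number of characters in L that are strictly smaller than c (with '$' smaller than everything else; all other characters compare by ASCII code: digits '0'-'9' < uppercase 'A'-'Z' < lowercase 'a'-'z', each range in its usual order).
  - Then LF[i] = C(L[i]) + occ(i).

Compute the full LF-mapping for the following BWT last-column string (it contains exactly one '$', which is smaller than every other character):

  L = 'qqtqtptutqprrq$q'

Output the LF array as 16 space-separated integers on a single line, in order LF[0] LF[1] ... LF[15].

Answer: 3 4 11 5 12 1 13 15 14 6 2 9 10 7 0 8

Derivation:
Char counts: '$':1, 'p':2, 'q':6, 'r':2, 't':4, 'u':1
C (first-col start): C('$')=0, C('p')=1, C('q')=3, C('r')=9, C('t')=11, C('u')=15
L[0]='q': occ=0, LF[0]=C('q')+0=3+0=3
L[1]='q': occ=1, LF[1]=C('q')+1=3+1=4
L[2]='t': occ=0, LF[2]=C('t')+0=11+0=11
L[3]='q': occ=2, LF[3]=C('q')+2=3+2=5
L[4]='t': occ=1, LF[4]=C('t')+1=11+1=12
L[5]='p': occ=0, LF[5]=C('p')+0=1+0=1
L[6]='t': occ=2, LF[6]=C('t')+2=11+2=13
L[7]='u': occ=0, LF[7]=C('u')+0=15+0=15
L[8]='t': occ=3, LF[8]=C('t')+3=11+3=14
L[9]='q': occ=3, LF[9]=C('q')+3=3+3=6
L[10]='p': occ=1, LF[10]=C('p')+1=1+1=2
L[11]='r': occ=0, LF[11]=C('r')+0=9+0=9
L[12]='r': occ=1, LF[12]=C('r')+1=9+1=10
L[13]='q': occ=4, LF[13]=C('q')+4=3+4=7
L[14]='$': occ=0, LF[14]=C('$')+0=0+0=0
L[15]='q': occ=5, LF[15]=C('q')+5=3+5=8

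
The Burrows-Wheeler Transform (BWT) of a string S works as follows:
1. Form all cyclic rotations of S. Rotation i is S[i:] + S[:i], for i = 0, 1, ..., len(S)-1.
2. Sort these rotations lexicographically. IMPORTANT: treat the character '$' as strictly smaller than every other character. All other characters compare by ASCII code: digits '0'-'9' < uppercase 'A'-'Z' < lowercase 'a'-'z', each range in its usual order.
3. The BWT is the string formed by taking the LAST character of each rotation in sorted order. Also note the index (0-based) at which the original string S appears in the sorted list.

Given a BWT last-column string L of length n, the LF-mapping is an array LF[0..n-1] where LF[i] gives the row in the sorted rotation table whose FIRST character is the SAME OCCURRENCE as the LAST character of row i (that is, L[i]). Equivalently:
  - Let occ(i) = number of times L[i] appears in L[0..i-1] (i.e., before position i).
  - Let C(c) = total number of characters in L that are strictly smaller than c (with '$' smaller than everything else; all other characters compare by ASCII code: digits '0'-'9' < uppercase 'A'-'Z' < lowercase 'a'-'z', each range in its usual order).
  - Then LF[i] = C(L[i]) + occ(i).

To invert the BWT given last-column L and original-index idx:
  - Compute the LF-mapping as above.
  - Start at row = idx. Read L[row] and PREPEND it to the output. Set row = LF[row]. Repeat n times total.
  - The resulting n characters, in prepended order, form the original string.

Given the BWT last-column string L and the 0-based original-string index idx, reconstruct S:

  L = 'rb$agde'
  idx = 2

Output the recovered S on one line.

Answer: badger$

Derivation:
LF mapping: 6 2 0 1 5 3 4
Walk LF starting at row 2, prepending L[row]:
  step 1: row=2, L[2]='$', prepend. Next row=LF[2]=0
  step 2: row=0, L[0]='r', prepend. Next row=LF[0]=6
  step 3: row=6, L[6]='e', prepend. Next row=LF[6]=4
  step 4: row=4, L[4]='g', prepend. Next row=LF[4]=5
  step 5: row=5, L[5]='d', prepend. Next row=LF[5]=3
  step 6: row=3, L[3]='a', prepend. Next row=LF[3]=1
  step 7: row=1, L[1]='b', prepend. Next row=LF[1]=2
Reversed output: badger$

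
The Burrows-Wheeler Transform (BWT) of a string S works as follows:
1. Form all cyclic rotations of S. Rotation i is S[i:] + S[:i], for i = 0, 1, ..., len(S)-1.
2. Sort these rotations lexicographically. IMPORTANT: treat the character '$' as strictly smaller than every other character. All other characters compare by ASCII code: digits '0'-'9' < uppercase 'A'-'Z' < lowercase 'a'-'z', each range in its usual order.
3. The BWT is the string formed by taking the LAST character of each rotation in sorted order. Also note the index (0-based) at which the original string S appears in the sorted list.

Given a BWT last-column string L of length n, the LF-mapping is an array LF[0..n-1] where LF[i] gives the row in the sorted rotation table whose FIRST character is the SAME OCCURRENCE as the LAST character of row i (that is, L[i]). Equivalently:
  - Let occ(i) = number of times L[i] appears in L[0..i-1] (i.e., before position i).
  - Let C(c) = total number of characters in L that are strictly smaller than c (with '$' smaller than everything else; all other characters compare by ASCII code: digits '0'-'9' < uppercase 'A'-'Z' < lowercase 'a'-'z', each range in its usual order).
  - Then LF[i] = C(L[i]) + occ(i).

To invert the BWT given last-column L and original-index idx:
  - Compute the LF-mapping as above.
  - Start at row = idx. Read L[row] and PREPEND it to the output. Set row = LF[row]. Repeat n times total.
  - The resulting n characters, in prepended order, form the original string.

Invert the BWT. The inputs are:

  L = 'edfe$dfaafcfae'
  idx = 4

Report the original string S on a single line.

LF mapping: 7 5 10 8 0 6 11 1 2 12 4 13 3 9
Walk LF starting at row 4, prepending L[row]:
  step 1: row=4, L[4]='$', prepend. Next row=LF[4]=0
  step 2: row=0, L[0]='e', prepend. Next row=LF[0]=7
  step 3: row=7, L[7]='a', prepend. Next row=LF[7]=1
  step 4: row=1, L[1]='d', prepend. Next row=LF[1]=5
  step 5: row=5, L[5]='d', prepend. Next row=LF[5]=6
  step 6: row=6, L[6]='f', prepend. Next row=LF[6]=11
  step 7: row=11, L[11]='f', prepend. Next row=LF[11]=13
  step 8: row=13, L[13]='e', prepend. Next row=LF[13]=9
  step 9: row=9, L[9]='f', prepend. Next row=LF[9]=12
  step 10: row=12, L[12]='a', prepend. Next row=LF[12]=3
  step 11: row=3, L[3]='e', prepend. Next row=LF[3]=8
  step 12: row=8, L[8]='a', prepend. Next row=LF[8]=2
  step 13: row=2, L[2]='f', prepend. Next row=LF[2]=10
  step 14: row=10, L[10]='c', prepend. Next row=LF[10]=4
Reversed output: cfaeafeffddae$

Answer: cfaeafeffddae$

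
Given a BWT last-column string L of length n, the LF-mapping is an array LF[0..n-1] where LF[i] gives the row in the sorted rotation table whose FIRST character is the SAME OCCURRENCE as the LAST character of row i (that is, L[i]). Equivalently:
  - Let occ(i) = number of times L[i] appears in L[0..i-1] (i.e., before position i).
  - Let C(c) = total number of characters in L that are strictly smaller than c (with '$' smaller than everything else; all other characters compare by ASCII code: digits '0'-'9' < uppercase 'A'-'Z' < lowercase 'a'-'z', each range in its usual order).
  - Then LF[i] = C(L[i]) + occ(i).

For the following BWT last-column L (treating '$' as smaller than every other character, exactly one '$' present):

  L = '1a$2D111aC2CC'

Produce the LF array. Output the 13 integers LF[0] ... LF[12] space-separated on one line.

Char counts: '$':1, '1':4, '2':2, 'C':3, 'D':1, 'a':2
C (first-col start): C('$')=0, C('1')=1, C('2')=5, C('C')=7, C('D')=10, C('a')=11
L[0]='1': occ=0, LF[0]=C('1')+0=1+0=1
L[1]='a': occ=0, LF[1]=C('a')+0=11+0=11
L[2]='$': occ=0, LF[2]=C('$')+0=0+0=0
L[3]='2': occ=0, LF[3]=C('2')+0=5+0=5
L[4]='D': occ=0, LF[4]=C('D')+0=10+0=10
L[5]='1': occ=1, LF[5]=C('1')+1=1+1=2
L[6]='1': occ=2, LF[6]=C('1')+2=1+2=3
L[7]='1': occ=3, LF[7]=C('1')+3=1+3=4
L[8]='a': occ=1, LF[8]=C('a')+1=11+1=12
L[9]='C': occ=0, LF[9]=C('C')+0=7+0=7
L[10]='2': occ=1, LF[10]=C('2')+1=5+1=6
L[11]='C': occ=1, LF[11]=C('C')+1=7+1=8
L[12]='C': occ=2, LF[12]=C('C')+2=7+2=9

Answer: 1 11 0 5 10 2 3 4 12 7 6 8 9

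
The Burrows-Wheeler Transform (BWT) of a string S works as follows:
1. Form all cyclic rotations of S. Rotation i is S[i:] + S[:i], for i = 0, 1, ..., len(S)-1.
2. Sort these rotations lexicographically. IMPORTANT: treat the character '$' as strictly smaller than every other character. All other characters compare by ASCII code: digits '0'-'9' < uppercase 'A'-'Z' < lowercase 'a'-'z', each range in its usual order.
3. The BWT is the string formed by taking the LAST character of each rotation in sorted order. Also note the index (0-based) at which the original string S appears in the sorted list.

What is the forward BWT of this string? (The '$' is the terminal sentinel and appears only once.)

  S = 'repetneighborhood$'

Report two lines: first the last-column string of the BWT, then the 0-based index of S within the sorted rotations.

All 18 rotations (rotation i = S[i:]+S[:i]):
  rot[0] = repetneighborhood$
  rot[1] = epetneighborhood$r
  rot[2] = petneighborhood$re
  rot[3] = etneighborhood$rep
  rot[4] = tneighborhood$repe
  rot[5] = neighborhood$repet
  rot[6] = eighborhood$repetn
  rot[7] = ighborhood$repetne
  rot[8] = ghborhood$repetnei
  rot[9] = hborhood$repetneig
  rot[10] = borhood$repetneigh
  rot[11] = orhood$repetneighb
  rot[12] = rhood$repetneighbo
  rot[13] = hood$repetneighbor
  rot[14] = ood$repetneighborh
  rot[15] = od$repetneighborho
  rot[16] = d$repetneighborhoo
  rot[17] = $repetneighborhood
Sorted (with $ < everything):
  sorted[0] = $repetneighborhood  (last char: 'd')
  sorted[1] = borhood$repetneigh  (last char: 'h')
  sorted[2] = d$repetneighborhoo  (last char: 'o')
  sorted[3] = eighborhood$repetn  (last char: 'n')
  sorted[4] = epetneighborhood$r  (last char: 'r')
  sorted[5] = etneighborhood$rep  (last char: 'p')
  sorted[6] = ghborhood$repetnei  (last char: 'i')
  sorted[7] = hborhood$repetneig  (last char: 'g')
  sorted[8] = hood$repetneighbor  (last char: 'r')
  sorted[9] = ighborhood$repetne  (last char: 'e')
  sorted[10] = neighborhood$repet  (last char: 't')
  sorted[11] = od$repetneighborho  (last char: 'o')
  sorted[12] = ood$repetneighborh  (last char: 'h')
  sorted[13] = orhood$repetneighb  (last char: 'b')
  sorted[14] = petneighborhood$re  (last char: 'e')
  sorted[15] = repetneighborhood$  (last char: '$')
  sorted[16] = rhood$repetneighbo  (last char: 'o')
  sorted[17] = tneighborhood$repe  (last char: 'e')
Last column: dhonrpigretohbe$oe
Original string S is at sorted index 15

Answer: dhonrpigretohbe$oe
15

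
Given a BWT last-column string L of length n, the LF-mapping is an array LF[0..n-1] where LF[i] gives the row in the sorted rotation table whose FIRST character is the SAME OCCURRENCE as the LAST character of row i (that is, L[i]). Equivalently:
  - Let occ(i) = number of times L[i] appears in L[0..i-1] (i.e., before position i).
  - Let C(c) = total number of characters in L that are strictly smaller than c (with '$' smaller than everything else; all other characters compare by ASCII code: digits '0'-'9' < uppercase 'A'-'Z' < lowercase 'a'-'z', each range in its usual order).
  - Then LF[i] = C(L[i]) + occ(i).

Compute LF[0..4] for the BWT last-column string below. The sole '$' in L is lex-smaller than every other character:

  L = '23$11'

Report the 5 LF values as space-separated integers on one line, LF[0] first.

Char counts: '$':1, '1':2, '2':1, '3':1
C (first-col start): C('$')=0, C('1')=1, C('2')=3, C('3')=4
L[0]='2': occ=0, LF[0]=C('2')+0=3+0=3
L[1]='3': occ=0, LF[1]=C('3')+0=4+0=4
L[2]='$': occ=0, LF[2]=C('$')+0=0+0=0
L[3]='1': occ=0, LF[3]=C('1')+0=1+0=1
L[4]='1': occ=1, LF[4]=C('1')+1=1+1=2

Answer: 3 4 0 1 2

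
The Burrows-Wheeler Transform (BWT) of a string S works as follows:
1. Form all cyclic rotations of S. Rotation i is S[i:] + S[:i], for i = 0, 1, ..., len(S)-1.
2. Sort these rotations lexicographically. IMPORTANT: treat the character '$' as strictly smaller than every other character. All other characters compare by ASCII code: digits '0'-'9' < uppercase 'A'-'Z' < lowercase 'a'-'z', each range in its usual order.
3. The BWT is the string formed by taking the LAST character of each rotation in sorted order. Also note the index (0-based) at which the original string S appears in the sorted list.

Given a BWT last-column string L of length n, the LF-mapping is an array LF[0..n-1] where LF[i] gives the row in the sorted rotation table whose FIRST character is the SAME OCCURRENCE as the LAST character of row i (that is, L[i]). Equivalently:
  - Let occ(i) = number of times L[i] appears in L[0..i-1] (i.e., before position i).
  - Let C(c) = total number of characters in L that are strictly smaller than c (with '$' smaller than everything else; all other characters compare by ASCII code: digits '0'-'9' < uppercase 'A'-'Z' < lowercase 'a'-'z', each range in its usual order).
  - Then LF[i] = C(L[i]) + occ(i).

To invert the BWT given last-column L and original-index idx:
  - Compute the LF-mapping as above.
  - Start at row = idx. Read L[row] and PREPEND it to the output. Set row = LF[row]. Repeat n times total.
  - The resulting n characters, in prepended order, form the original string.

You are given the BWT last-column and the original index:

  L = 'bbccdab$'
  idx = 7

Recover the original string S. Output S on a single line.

Answer: dbcbacb$

Derivation:
LF mapping: 2 3 5 6 7 1 4 0
Walk LF starting at row 7, prepending L[row]:
  step 1: row=7, L[7]='$', prepend. Next row=LF[7]=0
  step 2: row=0, L[0]='b', prepend. Next row=LF[0]=2
  step 3: row=2, L[2]='c', prepend. Next row=LF[2]=5
  step 4: row=5, L[5]='a', prepend. Next row=LF[5]=1
  step 5: row=1, L[1]='b', prepend. Next row=LF[1]=3
  step 6: row=3, L[3]='c', prepend. Next row=LF[3]=6
  step 7: row=6, L[6]='b', prepend. Next row=LF[6]=4
  step 8: row=4, L[4]='d', prepend. Next row=LF[4]=7
Reversed output: dbcbacb$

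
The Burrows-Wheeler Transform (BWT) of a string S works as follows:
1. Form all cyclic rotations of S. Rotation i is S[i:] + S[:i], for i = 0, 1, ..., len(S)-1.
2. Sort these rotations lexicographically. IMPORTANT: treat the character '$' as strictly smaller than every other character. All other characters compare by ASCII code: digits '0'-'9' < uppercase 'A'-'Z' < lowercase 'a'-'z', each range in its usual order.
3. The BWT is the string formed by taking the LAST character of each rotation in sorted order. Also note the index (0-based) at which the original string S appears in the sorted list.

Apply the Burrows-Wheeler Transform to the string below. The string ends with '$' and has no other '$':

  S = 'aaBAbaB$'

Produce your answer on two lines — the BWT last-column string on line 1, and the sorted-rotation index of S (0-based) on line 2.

All 8 rotations (rotation i = S[i:]+S[:i]):
  rot[0] = aaBAbaB$
  rot[1] = aBAbaB$a
  rot[2] = BAbaB$aa
  rot[3] = AbaB$aaB
  rot[4] = baB$aaBA
  rot[5] = aB$aaBAb
  rot[6] = B$aaBAba
  rot[7] = $aaBAbaB
Sorted (with $ < everything):
  sorted[0] = $aaBAbaB  (last char: 'B')
  sorted[1] = AbaB$aaB  (last char: 'B')
  sorted[2] = B$aaBAba  (last char: 'a')
  sorted[3] = BAbaB$aa  (last char: 'a')
  sorted[4] = aB$aaBAb  (last char: 'b')
  sorted[5] = aBAbaB$a  (last char: 'a')
  sorted[6] = aaBAbaB$  (last char: '$')
  sorted[7] = baB$aaBA  (last char: 'A')
Last column: BBaaba$A
Original string S is at sorted index 6

Answer: BBaaba$A
6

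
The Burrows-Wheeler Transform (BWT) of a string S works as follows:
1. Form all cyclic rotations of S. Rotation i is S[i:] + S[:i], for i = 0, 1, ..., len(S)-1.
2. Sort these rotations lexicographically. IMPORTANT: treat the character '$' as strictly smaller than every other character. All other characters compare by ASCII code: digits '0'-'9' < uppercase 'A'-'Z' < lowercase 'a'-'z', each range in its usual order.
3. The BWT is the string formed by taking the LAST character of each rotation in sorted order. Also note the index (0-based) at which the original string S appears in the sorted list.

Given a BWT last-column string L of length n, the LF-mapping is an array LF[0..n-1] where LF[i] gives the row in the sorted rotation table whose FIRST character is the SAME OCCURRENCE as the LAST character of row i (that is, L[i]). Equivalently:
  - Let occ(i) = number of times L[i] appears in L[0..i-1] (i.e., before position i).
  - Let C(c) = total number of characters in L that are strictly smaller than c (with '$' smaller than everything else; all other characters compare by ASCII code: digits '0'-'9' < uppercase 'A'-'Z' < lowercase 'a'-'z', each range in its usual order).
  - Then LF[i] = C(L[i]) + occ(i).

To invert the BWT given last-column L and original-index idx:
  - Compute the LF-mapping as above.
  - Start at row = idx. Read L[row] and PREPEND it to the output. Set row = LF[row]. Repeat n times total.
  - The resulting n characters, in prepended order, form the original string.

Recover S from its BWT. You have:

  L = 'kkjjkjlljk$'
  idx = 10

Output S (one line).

LF mapping: 5 6 1 2 7 3 9 10 4 8 0
Walk LF starting at row 10, prepending L[row]:
  step 1: row=10, L[10]='$', prepend. Next row=LF[10]=0
  step 2: row=0, L[0]='k', prepend. Next row=LF[0]=5
  step 3: row=5, L[5]='j', prepend. Next row=LF[5]=3
  step 4: row=3, L[3]='j', prepend. Next row=LF[3]=2
  step 5: row=2, L[2]='j', prepend. Next row=LF[2]=1
  step 6: row=1, L[1]='k', prepend. Next row=LF[1]=6
  step 7: row=6, L[6]='l', prepend. Next row=LF[6]=9
  step 8: row=9, L[9]='k', prepend. Next row=LF[9]=8
  step 9: row=8, L[8]='j', prepend. Next row=LF[8]=4
  step 10: row=4, L[4]='k', prepend. Next row=LF[4]=7
  step 11: row=7, L[7]='l', prepend. Next row=LF[7]=10
Reversed output: lkjklkjjjk$

Answer: lkjklkjjjk$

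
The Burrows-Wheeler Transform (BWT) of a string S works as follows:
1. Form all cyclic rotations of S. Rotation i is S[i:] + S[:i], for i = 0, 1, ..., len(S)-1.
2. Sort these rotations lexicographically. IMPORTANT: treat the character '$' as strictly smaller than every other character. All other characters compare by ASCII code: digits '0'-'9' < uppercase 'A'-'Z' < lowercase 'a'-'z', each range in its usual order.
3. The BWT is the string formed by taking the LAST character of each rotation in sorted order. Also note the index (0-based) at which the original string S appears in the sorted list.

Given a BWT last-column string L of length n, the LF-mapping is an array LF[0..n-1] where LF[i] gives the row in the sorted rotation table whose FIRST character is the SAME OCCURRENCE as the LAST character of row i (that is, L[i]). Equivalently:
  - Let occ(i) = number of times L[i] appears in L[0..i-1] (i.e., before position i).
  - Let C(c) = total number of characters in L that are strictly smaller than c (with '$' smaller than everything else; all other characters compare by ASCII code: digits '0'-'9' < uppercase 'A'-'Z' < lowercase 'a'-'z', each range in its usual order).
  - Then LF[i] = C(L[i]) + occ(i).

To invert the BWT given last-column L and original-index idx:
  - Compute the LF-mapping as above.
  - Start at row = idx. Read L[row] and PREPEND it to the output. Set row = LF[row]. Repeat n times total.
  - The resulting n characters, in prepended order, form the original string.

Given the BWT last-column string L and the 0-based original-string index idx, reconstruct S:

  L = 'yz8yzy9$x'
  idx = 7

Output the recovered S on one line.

Answer: z89yyxzy$

Derivation:
LF mapping: 4 7 1 5 8 6 2 0 3
Walk LF starting at row 7, prepending L[row]:
  step 1: row=7, L[7]='$', prepend. Next row=LF[7]=0
  step 2: row=0, L[0]='y', prepend. Next row=LF[0]=4
  step 3: row=4, L[4]='z', prepend. Next row=LF[4]=8
  step 4: row=8, L[8]='x', prepend. Next row=LF[8]=3
  step 5: row=3, L[3]='y', prepend. Next row=LF[3]=5
  step 6: row=5, L[5]='y', prepend. Next row=LF[5]=6
  step 7: row=6, L[6]='9', prepend. Next row=LF[6]=2
  step 8: row=2, L[2]='8', prepend. Next row=LF[2]=1
  step 9: row=1, L[1]='z', prepend. Next row=LF[1]=7
Reversed output: z89yyxzy$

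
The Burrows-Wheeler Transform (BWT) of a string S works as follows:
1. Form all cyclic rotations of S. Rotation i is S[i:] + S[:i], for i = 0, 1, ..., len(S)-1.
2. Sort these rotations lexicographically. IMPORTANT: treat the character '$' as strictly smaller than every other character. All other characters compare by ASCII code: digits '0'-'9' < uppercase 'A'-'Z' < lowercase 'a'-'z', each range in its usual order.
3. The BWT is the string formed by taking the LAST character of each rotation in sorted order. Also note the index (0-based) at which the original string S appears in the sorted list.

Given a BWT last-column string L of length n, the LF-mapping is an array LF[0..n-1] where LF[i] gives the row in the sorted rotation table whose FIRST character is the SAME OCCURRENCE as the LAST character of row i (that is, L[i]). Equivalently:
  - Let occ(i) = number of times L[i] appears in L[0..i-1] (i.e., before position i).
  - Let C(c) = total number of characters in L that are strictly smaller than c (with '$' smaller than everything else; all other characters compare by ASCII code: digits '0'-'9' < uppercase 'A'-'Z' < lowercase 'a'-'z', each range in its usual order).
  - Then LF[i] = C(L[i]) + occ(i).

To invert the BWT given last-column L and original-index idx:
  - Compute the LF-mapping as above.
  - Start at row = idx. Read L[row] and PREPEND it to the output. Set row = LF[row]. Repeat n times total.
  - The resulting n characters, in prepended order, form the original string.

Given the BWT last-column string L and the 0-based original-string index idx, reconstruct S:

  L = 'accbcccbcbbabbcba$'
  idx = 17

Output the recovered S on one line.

Answer: ccbbbcbbcbacbcaca$

Derivation:
LF mapping: 1 11 12 4 13 14 15 5 16 6 7 2 8 9 17 10 3 0
Walk LF starting at row 17, prepending L[row]:
  step 1: row=17, L[17]='$', prepend. Next row=LF[17]=0
  step 2: row=0, L[0]='a', prepend. Next row=LF[0]=1
  step 3: row=1, L[1]='c', prepend. Next row=LF[1]=11
  step 4: row=11, L[11]='a', prepend. Next row=LF[11]=2
  step 5: row=2, L[2]='c', prepend. Next row=LF[2]=12
  step 6: row=12, L[12]='b', prepend. Next row=LF[12]=8
  step 7: row=8, L[8]='c', prepend. Next row=LF[8]=16
  step 8: row=16, L[16]='a', prepend. Next row=LF[16]=3
  step 9: row=3, L[3]='b', prepend. Next row=LF[3]=4
  step 10: row=4, L[4]='c', prepend. Next row=LF[4]=13
  step 11: row=13, L[13]='b', prepend. Next row=LF[13]=9
  step 12: row=9, L[9]='b', prepend. Next row=LF[9]=6
  step 13: row=6, L[6]='c', prepend. Next row=LF[6]=15
  step 14: row=15, L[15]='b', prepend. Next row=LF[15]=10
  step 15: row=10, L[10]='b', prepend. Next row=LF[10]=7
  step 16: row=7, L[7]='b', prepend. Next row=LF[7]=5
  step 17: row=5, L[5]='c', prepend. Next row=LF[5]=14
  step 18: row=14, L[14]='c', prepend. Next row=LF[14]=17
Reversed output: ccbbbcbbcbacbcaca$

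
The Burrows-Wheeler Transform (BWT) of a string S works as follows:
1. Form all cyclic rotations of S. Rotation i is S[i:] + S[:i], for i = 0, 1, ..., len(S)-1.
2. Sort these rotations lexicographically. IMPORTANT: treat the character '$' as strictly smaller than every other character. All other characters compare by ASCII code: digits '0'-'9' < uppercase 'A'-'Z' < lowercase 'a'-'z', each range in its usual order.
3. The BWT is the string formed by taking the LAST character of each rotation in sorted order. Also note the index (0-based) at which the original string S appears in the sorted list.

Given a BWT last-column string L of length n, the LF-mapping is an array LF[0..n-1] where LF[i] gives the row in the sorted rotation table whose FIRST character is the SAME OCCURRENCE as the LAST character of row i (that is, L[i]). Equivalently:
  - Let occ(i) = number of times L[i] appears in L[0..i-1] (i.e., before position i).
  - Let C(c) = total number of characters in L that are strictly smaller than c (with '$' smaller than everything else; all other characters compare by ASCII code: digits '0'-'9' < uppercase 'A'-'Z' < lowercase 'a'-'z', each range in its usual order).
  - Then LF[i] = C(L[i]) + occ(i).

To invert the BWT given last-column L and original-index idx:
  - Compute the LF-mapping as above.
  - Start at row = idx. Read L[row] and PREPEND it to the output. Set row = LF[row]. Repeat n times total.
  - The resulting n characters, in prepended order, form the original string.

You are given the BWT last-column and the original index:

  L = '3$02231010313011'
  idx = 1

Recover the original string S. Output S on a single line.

Answer: 001203111320133$

Derivation:
LF mapping: 12 0 1 10 11 13 5 2 6 3 14 7 15 4 8 9
Walk LF starting at row 1, prepending L[row]:
  step 1: row=1, L[1]='$', prepend. Next row=LF[1]=0
  step 2: row=0, L[0]='3', prepend. Next row=LF[0]=12
  step 3: row=12, L[12]='3', prepend. Next row=LF[12]=15
  step 4: row=15, L[15]='1', prepend. Next row=LF[15]=9
  step 5: row=9, L[9]='0', prepend. Next row=LF[9]=3
  step 6: row=3, L[3]='2', prepend. Next row=LF[3]=10
  step 7: row=10, L[10]='3', prepend. Next row=LF[10]=14
  step 8: row=14, L[14]='1', prepend. Next row=LF[14]=8
  step 9: row=8, L[8]='1', prepend. Next row=LF[8]=6
  step 10: row=6, L[6]='1', prepend. Next row=LF[6]=5
  step 11: row=5, L[5]='3', prepend. Next row=LF[5]=13
  step 12: row=13, L[13]='0', prepend. Next row=LF[13]=4
  step 13: row=4, L[4]='2', prepend. Next row=LF[4]=11
  step 14: row=11, L[11]='1', prepend. Next row=LF[11]=7
  step 15: row=7, L[7]='0', prepend. Next row=LF[7]=2
  step 16: row=2, L[2]='0', prepend. Next row=LF[2]=1
Reversed output: 001203111320133$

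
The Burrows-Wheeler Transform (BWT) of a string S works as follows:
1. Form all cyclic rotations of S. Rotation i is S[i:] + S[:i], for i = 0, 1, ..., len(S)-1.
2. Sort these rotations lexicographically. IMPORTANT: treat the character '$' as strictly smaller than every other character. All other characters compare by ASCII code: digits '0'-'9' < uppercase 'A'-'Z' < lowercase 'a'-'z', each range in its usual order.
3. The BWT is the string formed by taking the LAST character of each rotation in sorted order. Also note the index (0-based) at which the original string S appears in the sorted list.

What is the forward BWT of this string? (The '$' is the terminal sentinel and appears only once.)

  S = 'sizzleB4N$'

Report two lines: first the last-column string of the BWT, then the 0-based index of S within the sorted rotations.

All 10 rotations (rotation i = S[i:]+S[:i]):
  rot[0] = sizzleB4N$
  rot[1] = izzleB4N$s
  rot[2] = zzleB4N$si
  rot[3] = zleB4N$siz
  rot[4] = leB4N$sizz
  rot[5] = eB4N$sizzl
  rot[6] = B4N$sizzle
  rot[7] = 4N$sizzleB
  rot[8] = N$sizzleB4
  rot[9] = $sizzleB4N
Sorted (with $ < everything):
  sorted[0] = $sizzleB4N  (last char: 'N')
  sorted[1] = 4N$sizzleB  (last char: 'B')
  sorted[2] = B4N$sizzle  (last char: 'e')
  sorted[3] = N$sizzleB4  (last char: '4')
  sorted[4] = eB4N$sizzl  (last char: 'l')
  sorted[5] = izzleB4N$s  (last char: 's')
  sorted[6] = leB4N$sizz  (last char: 'z')
  sorted[7] = sizzleB4N$  (last char: '$')
  sorted[8] = zleB4N$siz  (last char: 'z')
  sorted[9] = zzleB4N$si  (last char: 'i')
Last column: NBe4lsz$zi
Original string S is at sorted index 7

Answer: NBe4lsz$zi
7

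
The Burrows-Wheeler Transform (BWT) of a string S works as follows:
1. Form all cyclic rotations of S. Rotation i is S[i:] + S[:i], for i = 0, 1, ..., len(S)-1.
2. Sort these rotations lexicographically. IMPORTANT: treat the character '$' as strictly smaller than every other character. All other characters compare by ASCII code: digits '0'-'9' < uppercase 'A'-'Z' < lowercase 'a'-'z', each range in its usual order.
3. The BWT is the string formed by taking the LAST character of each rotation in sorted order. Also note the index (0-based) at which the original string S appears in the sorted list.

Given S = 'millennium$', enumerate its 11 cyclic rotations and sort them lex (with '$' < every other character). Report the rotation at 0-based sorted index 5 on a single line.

All 11 rotations (rotation i = S[i:]+S[:i]):
  rot[0] = millennium$
  rot[1] = illennium$m
  rot[2] = llennium$mi
  rot[3] = lennium$mil
  rot[4] = ennium$mill
  rot[5] = nnium$mille
  rot[6] = nium$millen
  rot[7] = ium$millenn
  rot[8] = um$millenni
  rot[9] = m$millenniu
  rot[10] = $millennium
Sorted (with $ < everything):
  sorted[0] = $millennium
  sorted[1] = ennium$mill
  sorted[2] = illennium$m
  sorted[3] = ium$millenn
  sorted[4] = lennium$mil
  sorted[5] = llennium$mi
  sorted[6] = m$millenniu
  sorted[7] = millennium$
  sorted[8] = nium$millen
  sorted[9] = nnium$mille
  sorted[10] = um$millenni
sorted[5] = llennium$mi

Answer: llennium$mi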